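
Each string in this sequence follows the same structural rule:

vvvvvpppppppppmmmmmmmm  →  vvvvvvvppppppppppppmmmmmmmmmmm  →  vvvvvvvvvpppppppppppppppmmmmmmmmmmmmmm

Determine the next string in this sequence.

Term n consists of 2n+1 v's, followed by 3n+3 p's, followed by 3n+2 m's, where the shown terms are n = 2, 3, 4.
Setting n = 5 gives 11, 18, 17 characters in each block.

vvvvvvvvvvvppppppppppppppppppmmmmmmmmmmmmmmmmm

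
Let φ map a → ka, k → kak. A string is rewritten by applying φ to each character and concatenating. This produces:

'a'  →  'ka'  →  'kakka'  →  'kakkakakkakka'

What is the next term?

Rewriting the 13 symbols of kakkakakkakka one by one yields kak ka kak kak ka kak ka kak kak ka kak kak ka; concatenated:

kakkakakkakkakakkakakkakkakakkakka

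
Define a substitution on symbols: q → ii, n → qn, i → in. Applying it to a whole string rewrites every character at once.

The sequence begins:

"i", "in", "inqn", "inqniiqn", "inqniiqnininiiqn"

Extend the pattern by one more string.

Rewriting the 16 symbols of inqniiqnininiiqn one by one yields in qn ii qn in in ii qn in qn in qn in in ii qn; concatenated:

inqniiqnininiiqninqninqnininiiqn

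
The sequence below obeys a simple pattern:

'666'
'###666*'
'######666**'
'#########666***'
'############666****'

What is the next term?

s(k+1) = ###·s(k)·*, so each term gains ### as a prefix and * as a suffix.
Applying this once more to ############666****:

###############666*****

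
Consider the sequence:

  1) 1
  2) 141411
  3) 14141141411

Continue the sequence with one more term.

Every step adds 41411 to the end: s(k+1) = s(k)·41411.
So the next term is 14141141411·41411.

1414114141141411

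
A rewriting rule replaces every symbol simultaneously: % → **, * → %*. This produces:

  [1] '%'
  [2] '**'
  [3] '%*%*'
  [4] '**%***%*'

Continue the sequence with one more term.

%*%***%*%*%***%*

Apply φ to **%***%* symbol by symbol: *→%*, *→%*, %→**, *→%*, *→%*, *→%*, %→**, *→%*; joined: %* %* ** %* %* %* ** %*.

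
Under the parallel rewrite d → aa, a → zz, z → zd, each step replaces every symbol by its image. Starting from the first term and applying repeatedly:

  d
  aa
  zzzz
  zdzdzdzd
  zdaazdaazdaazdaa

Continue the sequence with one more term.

zdaazzzzzdaazzzzzdaazzzzzdaazzzz

Applying the rule to each of the 16 symbols of zdaazdaazdaazdaa gives the pieces zd aa zz zz zd aa zz zz zd aa zz zz zd aa zz zz, which concatenate to the answer.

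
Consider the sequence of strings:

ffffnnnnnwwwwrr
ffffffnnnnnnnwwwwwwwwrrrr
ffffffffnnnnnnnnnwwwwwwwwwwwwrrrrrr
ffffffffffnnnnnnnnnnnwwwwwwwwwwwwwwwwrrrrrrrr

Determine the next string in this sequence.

ffffffffffffnnnnnnnnnnnnnwwwwwwwwwwwwwwwwwwwwrrrrrrrrrr

Each string has the form f^{2n+2} n^{2n+3} w^{4n} r^{2n} (n = 1, 2, …).
For the next term, n = 5, so the run lengths are 12, 13, 20, 10.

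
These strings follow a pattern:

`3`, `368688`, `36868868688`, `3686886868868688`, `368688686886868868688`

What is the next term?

36868868688686886868868688

Each term is the previous one with 68688 appended.
One more step from 368688686886868868688 gives the answer.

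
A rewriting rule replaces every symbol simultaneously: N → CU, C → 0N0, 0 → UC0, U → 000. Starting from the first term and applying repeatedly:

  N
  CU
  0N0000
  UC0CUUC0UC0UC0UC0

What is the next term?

Rewriting the 17 symbols of UC0CUUC0UC0UC0UC0 one by one yields 000 0N0 UC0 0N0 000 000 0N0 UC0 000 0N0 UC0 000 0N0 UC0 000 0N0 UC0; concatenated:

0000N0UC00N00000000N0UC00000N0UC00000N0UC00000N0UC0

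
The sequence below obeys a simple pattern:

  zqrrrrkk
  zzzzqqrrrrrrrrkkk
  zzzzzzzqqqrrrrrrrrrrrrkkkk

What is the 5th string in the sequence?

The n-th term is 3n-2 z's then n q's then 4n r's then n+1 k's (n = 1, 2, …).
For term 5, n = 5, so the run lengths are 13, 5, 20, 6.

zzzzzzzzzzzzzqqqqqrrrrrrrrrrrrrrrrrrrrkkkkkk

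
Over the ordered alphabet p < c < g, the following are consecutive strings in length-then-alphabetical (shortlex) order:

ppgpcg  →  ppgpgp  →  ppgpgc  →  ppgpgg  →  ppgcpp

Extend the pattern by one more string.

ppgcpc

The successor of ppgcpp increments the rightmost position that isn't already g and resets every position after it to p.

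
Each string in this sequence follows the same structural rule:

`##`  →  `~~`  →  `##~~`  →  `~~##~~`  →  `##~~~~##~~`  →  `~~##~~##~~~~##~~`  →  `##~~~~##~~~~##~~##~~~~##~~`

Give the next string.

~~##~~##~~~~##~~##~~~~##~~~~##~~##~~~~##~~

This is a Fibonacci-style word recurrence s(k) = s(k−2)·s(k−1): e.g. ##·~~ = ##~~.
The next term joins ~~##~~##~~~~##~~ and ##~~~~##~~~~##~~##~~~~##~~.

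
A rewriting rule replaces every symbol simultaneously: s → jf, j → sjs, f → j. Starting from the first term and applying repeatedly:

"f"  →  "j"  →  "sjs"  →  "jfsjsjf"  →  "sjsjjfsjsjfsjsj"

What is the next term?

Rewriting the 15 symbols of sjsjjfsjsjfsjsj one by one yields jf sjs jf sjs sjs j jf sjs jf sjs j jf sjs jf sjs; concatenated:

jfsjsjfsjssjsjjfsjsjfsjsjjfsjsjfsjs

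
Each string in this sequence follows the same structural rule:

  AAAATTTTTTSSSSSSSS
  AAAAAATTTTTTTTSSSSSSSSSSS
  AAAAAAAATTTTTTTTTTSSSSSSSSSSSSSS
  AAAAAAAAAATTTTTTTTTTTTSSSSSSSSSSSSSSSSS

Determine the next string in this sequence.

Each string has the form A^{2n} T^{2n+2} S^{3n+2}, where the shown terms are n = 2, 3, 4, 5.
For the next term, n = 6, so the run lengths are 12, 14, 20.

AAAAAAAAAAAATTTTTTTTTTTTTTSSSSSSSSSSSSSSSSSSSS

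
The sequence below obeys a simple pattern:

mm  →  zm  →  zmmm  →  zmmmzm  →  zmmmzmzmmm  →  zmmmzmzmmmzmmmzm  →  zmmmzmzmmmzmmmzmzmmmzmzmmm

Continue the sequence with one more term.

zmmmzmzmmmzmmmzmzmmmzmzmmmzmmmzmzmmmzmmmzm

This is a Fibonacci-style word recurrence s(k) = s(k−1)·s(k−2): e.g. zm·mm = zmmm.
So term 8 is zmmmzmzmmmzmmmzmzmmmzmzmmm·zmmmzmzmmmzmmmzm.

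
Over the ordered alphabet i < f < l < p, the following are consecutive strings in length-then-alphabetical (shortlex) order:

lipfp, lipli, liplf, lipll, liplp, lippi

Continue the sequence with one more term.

lippf

The successor of lippi increments the rightmost position that isn't already p and resets every position after it to i.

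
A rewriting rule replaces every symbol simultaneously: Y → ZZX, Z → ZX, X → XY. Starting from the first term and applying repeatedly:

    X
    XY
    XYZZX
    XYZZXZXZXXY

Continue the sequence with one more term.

Rewriting each symbol of XYZZXZXZXXY: X→XY, Y→ZZX, Z→ZX, Z→ZX, X→XY, Z→ZX, X→XY, Z→ZX, X→XY, X→XY, Y→ZZX, which concatenates to XY ZZX ZX ZX XY ZX XY ZX XY XY ZZX.

XYZZXZXZXXYZXXYZXXYXYZZX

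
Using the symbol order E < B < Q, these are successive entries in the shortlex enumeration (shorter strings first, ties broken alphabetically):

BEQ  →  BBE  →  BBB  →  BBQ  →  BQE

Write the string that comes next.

The successor of BQE increments the rightmost position that isn't already Q and resets every position after it to E.

BQB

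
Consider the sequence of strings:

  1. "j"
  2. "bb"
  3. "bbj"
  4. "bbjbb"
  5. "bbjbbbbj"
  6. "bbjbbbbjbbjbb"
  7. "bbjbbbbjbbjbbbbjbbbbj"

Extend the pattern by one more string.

bbjbbbbjbbjbbbbjbbbbjbbjbbbbjbbjbb

From term 3 onward, concatenate the last term with the second-to-last: bb·j = bbj, bbj·bb = bbjbb, …
So term 8 is bbjbbbbjbbjbbbbjbbbbj·bbjbbbbjbbjbb.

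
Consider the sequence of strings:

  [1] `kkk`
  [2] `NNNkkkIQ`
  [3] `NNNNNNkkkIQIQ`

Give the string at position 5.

NNNNNNNNNNNNkkkIQIQIQIQ

Each term wraps the previous one in NNN on the left and IQ on the right.
From NNNNNNkkkIQIQ, 2 further steps: NNNNNNkkkIQIQ → NNNNNNNNNkkkIQIQIQ → (answer).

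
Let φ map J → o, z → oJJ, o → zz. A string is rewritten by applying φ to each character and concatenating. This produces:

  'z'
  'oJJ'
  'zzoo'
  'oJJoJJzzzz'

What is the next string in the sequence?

zzoozzoooJJoJJoJJoJJ

Rewriting each symbol of oJJoJJzzzz: o→zz, J→o, J→o, o→zz, J→o, J→o, z→oJJ, z→oJJ, z→oJJ, z→oJJ, which concatenates to zz o o zz o o oJJ oJJ oJJ oJJ.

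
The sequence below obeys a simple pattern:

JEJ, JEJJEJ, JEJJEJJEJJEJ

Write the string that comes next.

JEJJEJJEJJEJJEJJEJJEJJEJ

Each string is two copies of the previous one concatenated.
One more doubling of JEJJEJJEJJEJ gives the answer.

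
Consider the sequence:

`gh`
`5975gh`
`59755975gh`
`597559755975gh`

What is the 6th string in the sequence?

Every step adds 5975 at the front: s(k+1) = 5975·s(k).
From 597559755975gh, 2 further steps: 597559755975gh → 5975597559755975gh → (answer).

59755975597559755975gh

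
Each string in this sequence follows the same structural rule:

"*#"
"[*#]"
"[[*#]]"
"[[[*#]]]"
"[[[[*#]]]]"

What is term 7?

Every step adds [ to the front and ] to the end of the previous string.
From [[[[*#]]]], 2 further steps: [[[[*#]]]] → [[[[[*#]]]]] → (answer).

[[[[[[*#]]]]]]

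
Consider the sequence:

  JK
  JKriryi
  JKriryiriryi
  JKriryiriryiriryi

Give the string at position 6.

Each term is the previous one with riryi appended.
From JKriryiriryiriryi, 2 further steps: JKriryiriryiriryi → JKriryiriryiriryiriryi → (answer).

JKriryiriryiriryiriryiriryi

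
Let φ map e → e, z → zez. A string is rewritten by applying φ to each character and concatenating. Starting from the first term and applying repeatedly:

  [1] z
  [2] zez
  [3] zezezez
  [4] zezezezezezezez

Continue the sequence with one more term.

Rewriting the 15 symbols of zezezezezezezez one by one yields zez e zez e zez e zez e zez e zez e zez e zez; concatenated:

zezezezezezezezezezezezezezezez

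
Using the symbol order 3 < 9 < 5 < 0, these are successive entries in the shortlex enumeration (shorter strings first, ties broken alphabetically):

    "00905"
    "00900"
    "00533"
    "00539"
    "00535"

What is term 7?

Advancing 2 positions from 00535 through 00535 → 00530 reaches term 7.

00593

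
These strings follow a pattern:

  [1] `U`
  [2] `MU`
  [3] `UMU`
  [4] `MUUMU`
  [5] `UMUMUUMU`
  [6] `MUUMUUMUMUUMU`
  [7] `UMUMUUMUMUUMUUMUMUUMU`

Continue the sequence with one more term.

MUUMUUMUMUUMUUMUMUUMUMUUMUUMUMUUMU

This is a Fibonacci-style word recurrence s(k) = s(k−2)·s(k−1): e.g. U·MU = UMU.
The next term joins MUUMUUMUMUUMU and UMUMUUMUMUUMUUMUMUUMU.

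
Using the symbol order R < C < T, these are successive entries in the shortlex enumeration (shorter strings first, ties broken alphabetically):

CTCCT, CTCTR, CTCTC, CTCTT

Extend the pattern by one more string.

CTTRR

The successor of CTCTT increments the rightmost position that isn't already T and resets every position after it to R.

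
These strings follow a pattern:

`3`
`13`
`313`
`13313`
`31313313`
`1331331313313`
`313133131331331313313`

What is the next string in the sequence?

This is a Fibonacci-style word recurrence s(k) = s(k−2)·s(k−1): e.g. 3·13 = 313.
The next term joins 1331331313313 and 313133131331331313313.

1331331313313313133131331331313313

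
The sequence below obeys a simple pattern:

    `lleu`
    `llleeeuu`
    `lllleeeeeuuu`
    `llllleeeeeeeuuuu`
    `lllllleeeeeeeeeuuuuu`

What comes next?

llllllleeeeeeeeeeeuuuuuu

Each string has the form l^{n+1} e^{2n-1} u^{n} (n = 1, 2, …).
At n = 6 the blocks have lengths 7, 11, 6.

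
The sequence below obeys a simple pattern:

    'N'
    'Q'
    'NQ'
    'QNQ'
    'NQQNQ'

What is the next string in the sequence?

This is a Fibonacci-style word recurrence s(k) = s(k−2)·s(k−1): e.g. N·Q = NQ.
Continuing: QNQ · NQQNQ gives term 6.

QNQNQQNQ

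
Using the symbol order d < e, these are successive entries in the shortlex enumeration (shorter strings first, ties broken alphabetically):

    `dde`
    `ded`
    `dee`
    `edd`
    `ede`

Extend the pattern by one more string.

eed

Find the rightmost character of ede below e, bump it to the next letter, and reset everything to its right to d.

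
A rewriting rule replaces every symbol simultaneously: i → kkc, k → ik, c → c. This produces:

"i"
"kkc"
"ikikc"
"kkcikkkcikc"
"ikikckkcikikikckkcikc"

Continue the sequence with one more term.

Rewriting the 21 symbols of ikikckkcikikikckkcikc one by one yields kkc ik kkc ik c ik ik c kkc ik kkc ik kkc ik c ik ik c kkc ik c; concatenated:

kkcikkkcikcikikckkcikkkcikkkcikcikikckkcikc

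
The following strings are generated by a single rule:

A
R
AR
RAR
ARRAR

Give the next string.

Each term (from the third on) is the two preceding terms concatenated in order: term 3 = A·R = AR.
Continuing: RAR · ARRAR gives term 6.

RARARRAR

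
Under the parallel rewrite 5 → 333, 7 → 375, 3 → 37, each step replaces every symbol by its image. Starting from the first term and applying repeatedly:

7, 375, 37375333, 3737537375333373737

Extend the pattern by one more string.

Rewriting the 19 symbols of 3737537375333373737 one by one yields 37 375 37 375 333 37 375 37 375 333 37 37 37 37 375 37 375 37 375; concatenated:

37375373753333737537375333373737373753737537375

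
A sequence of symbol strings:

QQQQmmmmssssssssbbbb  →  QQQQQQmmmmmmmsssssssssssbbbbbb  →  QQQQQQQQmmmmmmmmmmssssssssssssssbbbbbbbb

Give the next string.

QQQQQQQQQQmmmmmmmmmmmmmsssssssssssssssssbbbbbbbbbb

Reading off run lengths: Q runs 4, 6, 8; m runs 4, 7, 10; s runs 8, 11, 14; b runs 4, 6, 8 — each is linear in n, where the shown terms are n = 2, 3, 4.
At n = 5 the blocks have lengths 10, 13, 17, 10.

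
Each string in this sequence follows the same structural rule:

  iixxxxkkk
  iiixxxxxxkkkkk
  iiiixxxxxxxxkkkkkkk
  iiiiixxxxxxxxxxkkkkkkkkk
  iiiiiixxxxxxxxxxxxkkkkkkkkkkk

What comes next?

Reading off run lengths: i runs 2, 3, 4, 5, 6; x runs 4, 6, 8, 10, 12; k runs 3, 5, 7, 9, 11 — each is linear in n (n = 1, 2, …).
Setting n = 6 gives 7, 14, 13 characters in each block.

iiiiiiixxxxxxxxxxxxxxkkkkkkkkkkkkk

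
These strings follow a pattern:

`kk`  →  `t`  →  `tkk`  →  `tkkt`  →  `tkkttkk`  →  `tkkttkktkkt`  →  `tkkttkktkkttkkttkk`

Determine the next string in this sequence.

Each term (from the third on) is the previous term followed by the one before it: term 3 = t·kk = tkk.
The next term joins tkkttkktkkttkkttkk and tkkttkktkkt.

tkkttkktkkttkkttkktkkttkktkkt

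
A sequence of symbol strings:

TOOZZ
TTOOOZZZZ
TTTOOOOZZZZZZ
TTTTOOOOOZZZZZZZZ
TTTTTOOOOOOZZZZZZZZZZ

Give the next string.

TTTTTTOOOOOOOZZZZZZZZZZZZ

Term n consists of n T's, followed by n+1 O's, followed by 2n Z's (n = 1, 2, …).
At n = 6 the blocks have lengths 6, 7, 12.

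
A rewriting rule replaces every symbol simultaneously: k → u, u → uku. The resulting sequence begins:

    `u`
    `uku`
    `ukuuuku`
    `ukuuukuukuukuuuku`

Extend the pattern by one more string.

Replace each of the 17 characters of ukuuukuukuukuuuku in place — uku u uku uku uku u uku uku u uku uku u uku uku uku u uku — and concatenate.

ukuuukuukuukuuukuukuuukuukuuukuukuukuuuku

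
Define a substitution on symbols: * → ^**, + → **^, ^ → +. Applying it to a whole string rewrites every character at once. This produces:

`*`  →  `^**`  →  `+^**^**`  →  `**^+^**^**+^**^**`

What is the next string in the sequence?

Applying the rule to each of the 17 symbols of **^+^**^**+^**^** gives the pieces ^** ^** + **^ + ^** ^** + ^** ^** **^ + ^** ^** + ^** ^**, which concatenate to the answer.

^**^**+**^+^**^**+^**^****^+^**^**+^**^**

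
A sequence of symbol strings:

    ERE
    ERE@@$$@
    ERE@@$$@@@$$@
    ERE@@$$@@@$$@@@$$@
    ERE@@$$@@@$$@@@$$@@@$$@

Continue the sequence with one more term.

Every step adds @@$$@ to the end: s(k+1) = s(k)·@@$$@.
One more step from ERE@@$$@@@$$@@@$$@@@$$@ gives the answer.

ERE@@$$@@@$$@@@$$@@@$$@@@$$@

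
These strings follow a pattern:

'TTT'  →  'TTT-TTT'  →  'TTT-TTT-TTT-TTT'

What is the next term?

TTT-TTT-TTT-TTT-TTT-TTT-TTT-TTT

s(k+1) = s(k)·-·s(k) — each term doubles the last with '-' between the halves.
One more doubling of TTT-TTT-TTT-TTT gives the answer.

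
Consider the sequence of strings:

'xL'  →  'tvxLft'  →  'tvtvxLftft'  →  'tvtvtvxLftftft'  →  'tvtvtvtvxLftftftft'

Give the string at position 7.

Each term wraps the previous one in tv on the left and ft on the right.
From tvtvtvtvxLftftftft, 2 further steps: tvtvtvtvxLftftftft → tvtvtvtvtvxLftftftftft → (answer).

tvtvtvtvtvtvxLftftftftftft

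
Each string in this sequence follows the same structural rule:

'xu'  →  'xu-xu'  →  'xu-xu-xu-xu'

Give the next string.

Each string is two copies of the previous one joined by '-'.
Doubling xu-xu-xu-xu with '-' between the halves:

xu-xu-xu-xu-xu-xu-xu-xu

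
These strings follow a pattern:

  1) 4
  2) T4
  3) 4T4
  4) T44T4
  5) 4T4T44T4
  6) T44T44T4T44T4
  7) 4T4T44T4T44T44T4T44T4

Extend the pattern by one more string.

From term 3 onward, concatenate the second-to-last term with the last: 4·T4 = 4T4, T4·4T4 = T44T4, …
The next term joins T44T44T4T44T4 and 4T4T44T4T44T44T4T44T4.

T44T44T4T44T44T4T44T4T44T44T4T44T4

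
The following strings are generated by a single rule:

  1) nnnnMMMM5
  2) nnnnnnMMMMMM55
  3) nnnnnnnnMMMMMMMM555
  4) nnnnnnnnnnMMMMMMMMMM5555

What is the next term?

nnnnnnnnnnnnMMMMMMMMMMMM55555

Term n consists of 2n n's, followed by 2n M's, followed by n-1 5's, where the shown terms are n = 2, 3, 4, 5.
Setting n = 6 gives 12, 12, 5 characters in each block.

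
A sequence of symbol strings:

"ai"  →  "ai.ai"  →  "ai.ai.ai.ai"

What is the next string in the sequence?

Every step duplicates the string with '.' between the halves.
So the next term is two copies of ai.ai.ai.ai with '.' between the halves.

ai.ai.ai.ai.ai.ai.ai.ai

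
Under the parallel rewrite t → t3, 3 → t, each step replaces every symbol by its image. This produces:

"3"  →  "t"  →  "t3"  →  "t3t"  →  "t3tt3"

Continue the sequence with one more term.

t3tt3t3t

Rewriting each symbol of t3tt3: t→t3, 3→t, t→t3, t→t3, 3→t, which concatenates to t3 t t3 t3 t.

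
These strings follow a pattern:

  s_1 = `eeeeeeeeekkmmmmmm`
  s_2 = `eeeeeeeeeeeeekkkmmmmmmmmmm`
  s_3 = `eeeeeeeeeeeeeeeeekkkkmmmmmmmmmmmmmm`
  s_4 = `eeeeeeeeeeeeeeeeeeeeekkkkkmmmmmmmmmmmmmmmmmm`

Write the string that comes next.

eeeeeeeeeeeeeeeeeeeeeeeeekkkkkkmmmmmmmmmmmmmmmmmmmmmm

The n-th term is 4n+1 e's then n k's then 4n-2 m's, where the shown terms are n = 2, 3, 4, 5.
Setting n = 6 gives 25, 6, 22 characters in each block.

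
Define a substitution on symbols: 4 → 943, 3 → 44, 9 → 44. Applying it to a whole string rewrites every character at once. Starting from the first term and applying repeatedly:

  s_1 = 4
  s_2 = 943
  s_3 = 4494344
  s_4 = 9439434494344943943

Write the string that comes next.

44943444494344943943449434494394344943444494344

Applying the rule to each of the 19 symbols of 9439434494344943943 gives the pieces 44 943 44 44 943 44 943 943 44 943 44 943 943 44 943 44 44 943 44, which concatenate to the answer.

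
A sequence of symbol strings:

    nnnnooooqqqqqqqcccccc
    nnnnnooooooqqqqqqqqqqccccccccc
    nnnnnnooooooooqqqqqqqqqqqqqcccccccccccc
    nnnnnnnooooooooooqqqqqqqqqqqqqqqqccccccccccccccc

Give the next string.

nnnnnnnnooooooooooooqqqqqqqqqqqqqqqqqqqcccccccccccccccccc

Each string has the form n^{n+2} o^{2n} q^{3n+1} c^{3n}, where the shown terms are n = 2, 3, 4, 5.
At n = 6 the blocks have lengths 8, 12, 19, 18.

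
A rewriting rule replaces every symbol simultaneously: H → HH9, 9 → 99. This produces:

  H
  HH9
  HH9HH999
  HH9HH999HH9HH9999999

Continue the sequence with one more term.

HH9HH999HH9HH9999999HH9HH999HH9HH999999999999999

Replace each of the 20 characters of HH9HH999HH9HH9999999 in place — HH9 HH9 99 HH9 HH9 99 99 99 HH9 HH9 99 HH9 HH9 99 99 99 99 99 99 99 — and concatenate.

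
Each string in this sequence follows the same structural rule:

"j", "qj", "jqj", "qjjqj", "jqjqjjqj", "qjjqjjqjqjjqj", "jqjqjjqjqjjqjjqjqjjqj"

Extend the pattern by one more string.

This is a Fibonacci-style word recurrence s(k) = s(k−2)·s(k−1): e.g. j·qj = jqj.
Continuing: qjjqjjqjqjjqj · jqjqjjqjqjjqjjqjqjjqj gives term 8.

qjjqjjqjqjjqjjqjqjjqjqjjqjjqjqjjqj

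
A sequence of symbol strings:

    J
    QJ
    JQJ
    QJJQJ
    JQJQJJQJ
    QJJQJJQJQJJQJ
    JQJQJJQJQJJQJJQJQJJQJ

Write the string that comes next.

This is a Fibonacci-style word recurrence s(k) = s(k−2)·s(k−1): e.g. J·QJ = JQJ.
The next term joins QJJQJJQJQJJQJ and JQJQJJQJQJJQJJQJQJJQJ.

QJJQJJQJQJJQJJQJQJJQJQJJQJJQJQJJQJ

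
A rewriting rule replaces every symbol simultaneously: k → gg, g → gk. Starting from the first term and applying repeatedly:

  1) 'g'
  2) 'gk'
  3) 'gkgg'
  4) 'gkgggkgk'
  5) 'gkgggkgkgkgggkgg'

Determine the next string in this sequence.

gkgggkgkgkgggkgggkgggkgkgkgggkgk

Applying the rule to each of the 16 symbols of gkgggkgkgkgggkgg gives the pieces gk gg gk gk gk gg gk gg gk gg gk gk gk gg gk gk, which concatenate to the answer.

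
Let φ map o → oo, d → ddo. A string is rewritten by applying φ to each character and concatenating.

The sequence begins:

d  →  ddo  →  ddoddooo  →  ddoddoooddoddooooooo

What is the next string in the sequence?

Rewriting the 20 symbols of ddoddoooddoddooooooo one by one yields ddo ddo oo ddo ddo oo oo oo ddo ddo oo ddo ddo oo oo oo oo oo oo oo; concatenated:

ddoddoooddoddoooooooddoddoooddoddooooooooooooooo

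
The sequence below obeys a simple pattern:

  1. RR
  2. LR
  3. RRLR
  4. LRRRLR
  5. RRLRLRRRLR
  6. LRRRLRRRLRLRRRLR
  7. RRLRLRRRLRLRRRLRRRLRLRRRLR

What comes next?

LRRRLRRRLRLRRRLRRRLRLRRRLRLRRRLRRRLRLRRRLR

From term 3 onward, concatenate the second-to-last term with the last: RR·LR = RRLR, LR·RRLR = LRRRLR, …
The next term joins LRRRLRRRLRLRRRLR and RRLRLRRRLRLRRRLRRRLRLRRRLR.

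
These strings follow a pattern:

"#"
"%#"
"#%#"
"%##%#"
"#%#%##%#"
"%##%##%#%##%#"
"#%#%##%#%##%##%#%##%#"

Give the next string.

%##%##%#%##%##%#%##%#%##%##%#%##%#

Each term (from the third on) is the two preceding terms concatenated in order: term 3 = #·%# = #%#.
So term 8 is %##%##%#%##%#·#%#%##%#%##%##%#%##%#.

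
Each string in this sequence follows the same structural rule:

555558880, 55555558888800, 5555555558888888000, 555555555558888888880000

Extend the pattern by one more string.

55555555555558888888888800000

Reading off run lengths: 5 runs 5, 7, 9, 11; 8 runs 3, 5, 7, 9; 0 runs 1, 2, 3, 4 — each is linear in n, where the shown terms are n = 2, 3, 4, 5.
At n = 6 the blocks have lengths 13, 11, 5.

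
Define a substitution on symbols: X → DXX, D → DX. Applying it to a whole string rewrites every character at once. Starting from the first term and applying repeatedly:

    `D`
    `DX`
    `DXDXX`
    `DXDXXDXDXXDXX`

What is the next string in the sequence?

DXDXXDXDXXDXXDXDXXDXDXXDXXDXDXXDXX

Replace each of the 13 characters of DXDXXDXDXXDXX in place — DX DXX DX DXX DXX DX DXX DX DXX DXX DX DXX DXX — and concatenate.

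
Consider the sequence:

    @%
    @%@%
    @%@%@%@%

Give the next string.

@%@%@%@%@%@%@%@%

Every step duplicates the string.
So the next term is two copies of @%@%@%@%.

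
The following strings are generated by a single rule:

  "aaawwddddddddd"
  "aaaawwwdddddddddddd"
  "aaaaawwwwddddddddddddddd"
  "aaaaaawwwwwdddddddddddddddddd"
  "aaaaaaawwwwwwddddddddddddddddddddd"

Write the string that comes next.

aaaaaaaawwwwwwwdddddddddddddddddddddddd

Each string has the form a^{n} w^{n-1} d^{3n}, where the shown terms are n = 3, 4, 5, 6, 7.
Setting n = 8 gives 8, 7, 24 characters in each block.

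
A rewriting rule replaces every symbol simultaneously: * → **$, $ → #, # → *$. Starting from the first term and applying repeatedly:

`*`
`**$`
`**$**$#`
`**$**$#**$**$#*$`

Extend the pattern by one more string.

Applying the rule to each of the 16 symbols of **$**$#**$**$#*$ gives the pieces **$ **$ # **$ **$ # *$ **$ **$ # **$ **$ # *$ **$ #, which concatenate to the answer.

**$**$#**$**$#*$**$**$#**$**$#*$**$#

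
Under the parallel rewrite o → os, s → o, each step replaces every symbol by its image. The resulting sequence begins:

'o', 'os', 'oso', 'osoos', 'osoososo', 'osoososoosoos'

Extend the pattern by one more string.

Applying the rule to each of the 13 symbols of osoososoosoos gives the pieces os o os os o os o os os o os os o, which concatenate to the answer.

osoososoosoososoososo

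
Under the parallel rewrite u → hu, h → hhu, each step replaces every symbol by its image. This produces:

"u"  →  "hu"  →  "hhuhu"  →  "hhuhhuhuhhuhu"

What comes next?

hhuhhuhuhhuhhuhuhhuhuhhuhhuhuhhuhu

Applying the rule to each of the 13 symbols of hhuhhuhuhhuhu gives the pieces hhu hhu hu hhu hhu hu hhu hu hhu hhu hu hhu hu, which concatenate to the answer.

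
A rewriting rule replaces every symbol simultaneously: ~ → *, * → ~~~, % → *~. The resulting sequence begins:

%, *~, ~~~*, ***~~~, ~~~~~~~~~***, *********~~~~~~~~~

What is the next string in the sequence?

Rewriting the 18 symbols of *********~~~~~~~~~ one by one yields ~~~ ~~~ ~~~ ~~~ ~~~ ~~~ ~~~ ~~~ ~~~ * * * * * * * * *; concatenated:

~~~~~~~~~~~~~~~~~~~~~~~~~~~*********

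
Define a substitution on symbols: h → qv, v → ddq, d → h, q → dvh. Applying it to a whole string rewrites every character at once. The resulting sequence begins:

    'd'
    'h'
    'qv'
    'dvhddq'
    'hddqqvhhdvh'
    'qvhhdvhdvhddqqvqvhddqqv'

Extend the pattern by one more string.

dvhddqqvqvhddqqvhddqqvhhdvhdvhddqdvhddqqvhhdvhdvhddq

Applying the rule to each of the 23 symbols of qvhhdvhdvhddqqvqvhddqqv gives the pieces dvh ddq qv qv h ddq qv h ddq qv h h dvh dvh ddq dvh ddq qv h h dvh dvh ddq, which concatenate to the answer.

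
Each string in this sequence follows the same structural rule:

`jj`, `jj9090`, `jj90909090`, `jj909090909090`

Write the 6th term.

jj90909090909090909090

Every step adds 9090 to the end: s(k+1) = s(k)·9090.
From jj909090909090, 2 further steps: jj909090909090 → jj9090909090909090 → (answer).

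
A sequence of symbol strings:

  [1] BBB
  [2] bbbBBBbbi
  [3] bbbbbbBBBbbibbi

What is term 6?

Every step adds bbb to the front and bbi to the end of the previous string.
From bbbbbbBBBbbibbi, 3 further steps: bbbbbbBBBbbibbi → bbbbbbbbbBBBbbibbibbi → bbbbbbbbbbbbBBBbbibbibbibbi → (answer).

bbbbbbbbbbbbbbbBBBbbibbibbibbibbi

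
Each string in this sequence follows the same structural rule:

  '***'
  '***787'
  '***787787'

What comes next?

The strings grow by a fixed suffix 787 each time.
One more step from ***787787 gives the answer.

***787787787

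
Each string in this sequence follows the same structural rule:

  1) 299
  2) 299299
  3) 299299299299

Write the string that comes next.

Every step duplicates the string.
Doubling 299299299299:

299299299299299299299299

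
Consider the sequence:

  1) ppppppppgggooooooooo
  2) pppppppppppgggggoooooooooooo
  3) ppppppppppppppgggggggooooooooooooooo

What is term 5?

ppppppppppppppppppppgggggggggggooooooooooooooooooooo

Each string has the form p^{3n+2} g^{2n-1} o^{3n+3}, where the shown terms are n = 2, 3, 4.
At n = 6 the blocks have lengths 20, 11, 21.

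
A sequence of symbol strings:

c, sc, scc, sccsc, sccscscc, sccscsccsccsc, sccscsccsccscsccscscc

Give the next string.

This is a Fibonacci-style word recurrence s(k) = s(k−1)·s(k−2): e.g. sc·c = scc.
Continuing: sccscsccsccscsccscscc · sccscsccsccsc gives term 8.

sccscsccsccscsccscsccsccscsccsccsc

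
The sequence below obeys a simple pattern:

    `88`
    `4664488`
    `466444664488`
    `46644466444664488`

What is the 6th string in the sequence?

Every step adds 46644 at the front: s(k+1) = 46644·s(k).
From 46644466444664488, 2 further steps: 46644466444664488 → 4664446644466444664488 → (answer).

466444664446644466444664488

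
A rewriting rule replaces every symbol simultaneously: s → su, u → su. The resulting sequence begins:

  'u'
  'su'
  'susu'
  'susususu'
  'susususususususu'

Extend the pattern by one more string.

susususususususususususususususu

Replace each of the 16 characters of susususususususu in place — su su su su su su su su su su su su su su su su — and concatenate.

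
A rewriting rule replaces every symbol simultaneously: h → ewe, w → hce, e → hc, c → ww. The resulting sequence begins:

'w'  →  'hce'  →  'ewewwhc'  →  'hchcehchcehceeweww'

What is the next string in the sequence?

ewewwewewwhcewewwewewwhcewewwhchchcehchcehce

φ(hchcehchcehceeweww) expands symbol-by-symbol to ewe ww ewe ww hc ewe ww ewe ww hc ewe ww hc hc hce hc hce hce; joining the 18 pieces gives the next term.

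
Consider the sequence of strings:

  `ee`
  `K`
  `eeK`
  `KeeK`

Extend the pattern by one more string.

eeKKeeK

This is a Fibonacci-style word recurrence s(k) = s(k−2)·s(k−1): e.g. ee·K = eeK.
So term 5 is eeK·KeeK.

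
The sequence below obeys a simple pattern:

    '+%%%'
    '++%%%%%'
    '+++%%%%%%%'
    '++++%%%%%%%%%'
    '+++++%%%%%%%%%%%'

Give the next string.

++++++%%%%%%%%%%%%%

Term n consists of n-1 +'s, followed by 2n-1 %'s, where the shown terms are n = 2, 3, 4, 5, 6.
Setting n = 7 gives 6, 13 characters in each block.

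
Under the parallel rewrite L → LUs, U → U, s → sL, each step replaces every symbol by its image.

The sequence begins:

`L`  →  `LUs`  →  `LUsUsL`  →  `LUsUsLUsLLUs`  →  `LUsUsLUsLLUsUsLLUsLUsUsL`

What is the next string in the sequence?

φ(LUsUsLUsLLUsUsLLUsLUsUsL) expands symbol-by-symbol to LUs U sL U sL LUs U sL LUs LUs U sL U sL LUs LUs U sL LUs U sL U sL LUs; joining the 24 pieces gives the next term.

LUsUsLUsLLUsUsLLUsLUsUsLUsLLUsLUsUsLLUsUsLUsLLUs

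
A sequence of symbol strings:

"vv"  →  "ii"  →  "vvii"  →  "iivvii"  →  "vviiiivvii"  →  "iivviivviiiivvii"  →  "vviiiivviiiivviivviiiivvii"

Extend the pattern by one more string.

iivviivviiiivviivviiiivviiiivviivviiiivvii

This is a Fibonacci-style word recurrence s(k) = s(k−2)·s(k−1): e.g. vv·ii = vvii.
So term 8 is iivviivviiiivvii·vviiiivviiiivviivviiiivvii.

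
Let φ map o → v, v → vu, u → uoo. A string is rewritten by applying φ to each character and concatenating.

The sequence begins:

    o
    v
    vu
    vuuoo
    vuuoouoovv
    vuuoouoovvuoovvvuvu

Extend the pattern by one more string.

φ(vuuoouoovvuoovvvuvu) expands symbol-by-symbol to vu uoo uoo v v uoo v v vu vu uoo v v vu vu vu uoo vu uoo; joining the 19 pieces gives the next term.

vuuoouoovvuoovvvuvuuoovvvuvuvuuoovuuoo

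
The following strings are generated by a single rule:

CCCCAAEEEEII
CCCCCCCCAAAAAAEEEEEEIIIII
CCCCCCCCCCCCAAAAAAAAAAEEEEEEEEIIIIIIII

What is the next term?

CCCCCCCCCCCCCCCCAAAAAAAAAAAAAAEEEEEEEEEEIIIIIIIIIII

Term n consists of 4n C's, followed by 4n-2 A's, followed by 2n+2 E's, followed by 3n-1 I's (n = 1, 2, …).
At n = 4 the blocks have lengths 16, 14, 10, 11.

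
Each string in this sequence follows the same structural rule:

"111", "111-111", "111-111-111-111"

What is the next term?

111-111-111-111-111-111-111-111

Each string is two copies of the previous one joined by '-'.
One more doubling of 111-111-111-111 gives the answer.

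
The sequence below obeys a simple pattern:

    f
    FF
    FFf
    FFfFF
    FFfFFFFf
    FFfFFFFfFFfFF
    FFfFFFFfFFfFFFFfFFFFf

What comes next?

Each term (from the third on) is the previous term followed by the one before it: term 3 = FF·f = FFf.
Continuing: FFfFFFFfFFfFFFFfFFFFf · FFfFFFFfFFfFF gives term 8.

FFfFFFFfFFfFFFFfFFFFfFFfFFFFfFFfFF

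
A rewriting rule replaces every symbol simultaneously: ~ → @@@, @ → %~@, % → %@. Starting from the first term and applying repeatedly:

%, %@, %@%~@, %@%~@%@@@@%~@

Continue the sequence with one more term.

Rewriting the 13 symbols of %@%~@%@@@@%~@ one by one yields %@ %~@ %@ @@@ %~@ %@ %~@ %~@ %~@ %~@ %@ @@@ %~@; concatenated:

%@%~@%@@@@%~@%@%~@%~@%~@%~@%@@@@%~@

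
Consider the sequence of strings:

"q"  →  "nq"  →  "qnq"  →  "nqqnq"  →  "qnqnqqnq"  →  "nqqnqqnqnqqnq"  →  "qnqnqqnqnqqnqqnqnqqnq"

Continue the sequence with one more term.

From term 3 onward, concatenate the second-to-last term with the last: q·nq = qnq, nq·qnq = nqqnq, …
The next term joins nqqnqqnqnqqnq and qnqnqqnqnqqnqqnqnqqnq.

nqqnqqnqnqqnqqnqnqqnqnqqnqqnqnqqnq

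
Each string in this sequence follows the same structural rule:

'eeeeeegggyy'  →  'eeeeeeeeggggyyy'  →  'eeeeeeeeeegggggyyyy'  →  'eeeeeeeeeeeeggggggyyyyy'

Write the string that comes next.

Each string has the form e^{2n} g^{n} y^{n-1}, where the shown terms are n = 3, 4, 5, 6.
Setting n = 7 gives 14, 7, 6 characters in each block.

eeeeeeeeeeeeeegggggggyyyyyy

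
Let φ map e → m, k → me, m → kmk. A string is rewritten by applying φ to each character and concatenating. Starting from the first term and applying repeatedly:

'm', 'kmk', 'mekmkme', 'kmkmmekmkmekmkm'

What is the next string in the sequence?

φ(kmkmmekmkmekmkm) expands symbol-by-symbol to me kmk me kmk kmk m me kmk me kmk m me kmk me kmk; joining the 15 pieces gives the next term.

mekmkmekmkkmkmmekmkmekmkmmekmkmekmk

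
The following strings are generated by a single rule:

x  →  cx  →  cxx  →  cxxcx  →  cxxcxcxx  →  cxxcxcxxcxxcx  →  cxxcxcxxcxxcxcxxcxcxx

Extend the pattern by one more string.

Each term (from the third on) is the previous term followed by the one before it: term 3 = cx·x = cxx.
Continuing: cxxcxcxxcxxcxcxxcxcxx · cxxcxcxxcxxcx gives term 8.

cxxcxcxxcxxcxcxxcxcxxcxxcxcxxcxxcx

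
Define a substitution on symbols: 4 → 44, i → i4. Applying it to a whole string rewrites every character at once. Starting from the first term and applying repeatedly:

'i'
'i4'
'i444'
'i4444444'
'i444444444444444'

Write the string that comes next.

i4444444444444444444444444444444

φ(i444444444444444) expands symbol-by-symbol to i4 44 44 44 44 44 44 44 44 44 44 44 44 44 44 44; joining the 16 pieces gives the next term.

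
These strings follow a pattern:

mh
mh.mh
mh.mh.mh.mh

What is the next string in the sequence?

mh.mh.mh.mh.mh.mh.mh.mh

s(k+1) = s(k)·.·s(k) — each term doubles the last with '.' between the halves.
One more doubling of mh.mh.mh.mh gives the answer.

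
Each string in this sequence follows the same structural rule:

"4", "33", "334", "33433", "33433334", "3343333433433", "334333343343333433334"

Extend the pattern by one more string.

3343333433433334333343343333433433

From term 3 onward, concatenate the last term with the second-to-last: 33·4 = 334, 334·33 = 33433, …
The next term joins 334333343343333433334 and 3343333433433.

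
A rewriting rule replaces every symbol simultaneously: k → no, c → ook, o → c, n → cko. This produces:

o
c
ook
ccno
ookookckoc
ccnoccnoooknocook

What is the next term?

ookookckocookookckocccnockocookccno

Applying the rule to each of the 17 symbols of ccnoccnoooknocook gives the pieces ook ook cko c ook ook cko c c c no cko c ook c c no, which concatenate to the answer.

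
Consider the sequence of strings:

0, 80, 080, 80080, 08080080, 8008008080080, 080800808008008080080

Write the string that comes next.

8008008080080080800808008008080080

From term 3 onward, concatenate the second-to-last term with the last: 0·80 = 080, 80·080 = 80080, …
Continuing: 8008008080080 · 080800808008008080080 gives term 8.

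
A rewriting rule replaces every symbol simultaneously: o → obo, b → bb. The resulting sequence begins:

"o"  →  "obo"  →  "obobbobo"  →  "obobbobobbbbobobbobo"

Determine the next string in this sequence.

φ(obobbobobbbbobobbobo) expands symbol-by-symbol to obo bb obo bb bb obo bb obo bb bb bb bb obo bb obo bb bb obo bb obo; joining the 20 pieces gives the next term.

obobbobobbbbobobbobobbbbbbbbobobbobobbbbobobbobo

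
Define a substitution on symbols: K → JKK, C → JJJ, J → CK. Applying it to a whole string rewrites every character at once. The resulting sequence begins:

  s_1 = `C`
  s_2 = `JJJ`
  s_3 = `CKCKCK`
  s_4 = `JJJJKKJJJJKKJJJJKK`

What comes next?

φ(JJJJKKJJJJKKJJJJKK) expands symbol-by-symbol to CK CK CK CK JKK JKK CK CK CK CK JKK JKK CK CK CK CK JKK JKK; joining the 18 pieces gives the next term.

CKCKCKCKJKKJKKCKCKCKCKJKKJKKCKCKCKCKJKKJKK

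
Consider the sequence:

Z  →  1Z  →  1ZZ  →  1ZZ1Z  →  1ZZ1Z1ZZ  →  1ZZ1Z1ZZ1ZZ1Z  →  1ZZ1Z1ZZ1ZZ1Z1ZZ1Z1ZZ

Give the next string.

This is a Fibonacci-style word recurrence s(k) = s(k−1)·s(k−2): e.g. 1Z·Z = 1ZZ.
The next term joins 1ZZ1Z1ZZ1ZZ1Z1ZZ1Z1ZZ and 1ZZ1Z1ZZ1ZZ1Z.

1ZZ1Z1ZZ1ZZ1Z1ZZ1Z1ZZ1ZZ1Z1ZZ1ZZ1Z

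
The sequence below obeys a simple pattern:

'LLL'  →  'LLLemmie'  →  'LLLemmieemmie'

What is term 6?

Each term is the previous one with emmie appended.
From LLLemmieemmie, 3 further steps: LLLemmieemmie → LLLemmieemmieemmie → LLLemmieemmieemmieemmie → (answer).

LLLemmieemmieemmieemmieemmie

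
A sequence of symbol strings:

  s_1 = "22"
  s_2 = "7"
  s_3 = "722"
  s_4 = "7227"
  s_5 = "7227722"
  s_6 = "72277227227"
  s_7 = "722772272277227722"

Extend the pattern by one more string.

This is a Fibonacci-style word recurrence s(k) = s(k−1)·s(k−2): e.g. 7·22 = 722.
So term 8 is 722772272277227722·72277227227.

72277227227722772272277227227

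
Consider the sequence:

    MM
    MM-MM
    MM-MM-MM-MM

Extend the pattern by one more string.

Every step duplicates the string with '-' between the halves.
Doubling MM-MM-MM-MM with '-' between the halves:

MM-MM-MM-MM-MM-MM-MM-MM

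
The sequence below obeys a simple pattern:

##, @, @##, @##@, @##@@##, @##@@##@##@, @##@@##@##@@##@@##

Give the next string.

@##@@##@##@@##@@##@##@@##@##@

This is a Fibonacci-style word recurrence s(k) = s(k−1)·s(k−2): e.g. @·## = @##.
The next term joins @##@@##@##@@##@@## and @##@@##@##@.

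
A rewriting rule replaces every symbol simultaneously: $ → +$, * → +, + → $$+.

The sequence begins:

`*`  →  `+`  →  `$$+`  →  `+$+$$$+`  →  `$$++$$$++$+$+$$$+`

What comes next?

+$+$$$+$$++$+$+$$$+$$++$$$++$$$++$+$+$$$+

Applying the rule to each of the 17 symbols of $$++$$$++$+$+$$$+ gives the pieces +$ +$ $$+ $$+ +$ +$ +$ $$+ $$+ +$ $$+ +$ $$+ +$ +$ +$ $$+, which concatenate to the answer.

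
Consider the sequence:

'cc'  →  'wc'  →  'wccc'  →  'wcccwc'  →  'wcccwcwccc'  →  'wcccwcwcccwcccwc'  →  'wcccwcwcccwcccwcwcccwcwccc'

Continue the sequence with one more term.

Each term (from the third on) is the previous term followed by the one before it: term 3 = wc·cc = wccc.
So term 8 is wcccwcwcccwcccwcwcccwcwccc·wcccwcwcccwcccwc.

wcccwcwcccwcccwcwcccwcwcccwcccwcwcccwcccwc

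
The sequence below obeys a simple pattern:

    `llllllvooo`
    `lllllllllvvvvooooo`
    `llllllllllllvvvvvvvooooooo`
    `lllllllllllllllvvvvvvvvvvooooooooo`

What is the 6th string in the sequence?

Each string has the form l^{3n+3} v^{3n-2} o^{2n+1} (n = 1, 2, …).
For term 6, n = 6, so the run lengths are 21, 16, 13.

lllllllllllllllllllllvvvvvvvvvvvvvvvvooooooooooooo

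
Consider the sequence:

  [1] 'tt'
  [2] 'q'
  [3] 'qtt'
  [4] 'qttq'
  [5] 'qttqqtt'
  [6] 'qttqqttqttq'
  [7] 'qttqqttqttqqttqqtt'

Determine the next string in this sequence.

qttqqttqttqqttqqttqttqqttqttq

Each term (from the third on) is the previous term followed by the one before it: term 3 = q·tt = qtt.
The next term joins qttqqttqttqqttqqtt and qttqqttqttq.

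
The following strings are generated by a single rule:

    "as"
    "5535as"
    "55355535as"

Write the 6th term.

55355535553555355535as

Every step adds 5535 at the front: s(k+1) = 5535·s(k).
From 55355535as, 3 further steps: 55355535as → 553555355535as → 5535553555355535as → (answer).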